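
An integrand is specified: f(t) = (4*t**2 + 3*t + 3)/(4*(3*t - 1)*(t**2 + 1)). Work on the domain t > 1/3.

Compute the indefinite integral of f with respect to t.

Since d/dt undoes antidifferentiation here, F'(t) = f(t) is required of F(t).
Check: d/dt[log(3*t - 1)/3 + atan(t)/4] = (4*t**2 + 3*t + 3)/(12*t**3 - 4*t**2 + 12*t - 4), which equals f(t).

F(t) = log(3*t - 1)/3 + atan(t)/4 + C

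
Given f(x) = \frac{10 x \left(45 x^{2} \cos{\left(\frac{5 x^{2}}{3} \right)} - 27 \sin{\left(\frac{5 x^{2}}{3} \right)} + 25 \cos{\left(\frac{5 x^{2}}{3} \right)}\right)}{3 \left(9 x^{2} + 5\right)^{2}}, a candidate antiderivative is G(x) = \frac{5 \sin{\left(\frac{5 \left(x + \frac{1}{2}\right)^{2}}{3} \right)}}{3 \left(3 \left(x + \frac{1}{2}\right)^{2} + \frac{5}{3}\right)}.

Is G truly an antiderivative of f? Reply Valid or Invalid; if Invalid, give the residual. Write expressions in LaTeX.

Invalid: d/dx[G] - f = \frac{- 583200 x^{7} \cos{\left(\frac{5 x^{2}}{3} \right)} + 583200 x^{7} \cos{\left(\frac{5 x^{2}}{3} + \frac{5 x}{3} + \frac{5}{12} \right)} - 1166400 x^{6} \cos{\left(\frac{5 x^{2}}{3} \right)} + 874800 x^{6} \cos{\left(\frac{5 x^{2}}{3} + \frac{5 x}{3} + \frac{5}{12} \right)} + 349920 x^{5} \sin{\left(\frac{5 x^{2}}{3} \right)} - 349920 x^{5} \sin{\left(\frac{5 x^{2}}{3} + \frac{5 x}{3} + \frac{5}{12} \right)} - 1846800 x^{5} \cos{\left(\frac{5 x^{2}}{3} \right)} + 1409400 x^{5} \cos{\left(\frac{5 x^{2}}{3} + \frac{5 x}{3} + \frac{5}{12} \right)} + 699840 x^{4} \sin{\left(\frac{5 x^{2}}{3} \right)} - 174960 x^{4} \sin{\left(\frac{5 x^{2}}{3} + \frac{5 x}{3} + \frac{5}{12} \right)} - 1587600 x^{4} \cos{\left(\frac{5 x^{2}}{3} \right)} + 1206900 x^{4} \cos{\left(\frac{5 x^{2}}{3} + \frac{5 x}{3} + \frac{5}{12} \right)} + 913680 x^{3} \sin{\left(\frac{5 x^{2}}{3} \right)} - 388800 x^{3} \sin{\left(\frac{5 x^{2}}{3} + \frac{5 x}{3} + \frac{5}{12} \right)} - 1224450 x^{3} \cos{\left(\frac{5 x^{2}}{3} \right)} + 1026000 x^{3} \cos{\left(\frac{5 x^{2}}{3} + \frac{5 x}{3} + \frac{5}{12} \right)} + 563760 x^{2} \sin{\left(\frac{5 x^{2}}{3} \right)} - 194400 x^{2} \sin{\left(\frac{5 x^{2}}{3} + \frac{5 x}{3} + \frac{5}{12} \right)} - 522000 x^{2} \cos{\left(\frac{5 x^{2}}{3} \right)} + 531000 x^{2} \cos{\left(\frac{5 x^{2}}{3} + \frac{5 x}{3} + \frac{5}{12} \right)} + 227070 x \sin{\left(\frac{5 x^{2}}{3} \right)} - 108000 x \sin{\left(\frac{5 x^{2}}{3} + \frac{5 x}{3} + \frac{5}{12} \right)} - 210250 x \cos{\left(\frac{5 x^{2}}{3} \right)} + 235000 x \cos{\left(\frac{5 x^{2}}{3} + \frac{5 x}{3} + \frac{5}{12} \right)} - 54000 \sin{\left(\frac{5 x^{2}}{3} + \frac{5 x}{3} + \frac{5}{12} \right)} + 72500 \cos{\left(\frac{5 x^{2}}{3} + \frac{5 x}{3} + \frac{5}{12} \right)}}{314928 x^{8} + 629856 x^{7} + 1172232 x^{6} + 1207224 x^{5} + 1215243 x^{4} + 758160 x^{3} + 480870 x^{2} + 156600 x + 63075}, which is not 0.

d/dx[G] = \frac{7200 x^{3} \cos{\left(\frac{5 x^{2}}{3} + \frac{5 x}{3} + \frac{5}{12} \right)} + 10800 x^{2} \cos{\left(\frac{5 x^{2}}{3} + \frac{5 x}{3} + \frac{5}{12} \right)} - 4320 x \sin{\left(\frac{5 x^{2}}{3} + \frac{5 x}{3} + \frac{5}{12} \right)} + 9400 x \cos{\left(\frac{5 x^{2}}{3} + \frac{5 x}{3} + \frac{5}{12} \right)} - 2160 \sin{\left(\frac{5 x^{2}}{3} + \frac{5 x}{3} + \frac{5}{12} \right)} + 2900 \cos{\left(\frac{5 x^{2}}{3} + \frac{5 x}{3} + \frac{5}{12} \right)}}{3888 x^{4} + 7776 x^{3} + 10152 x^{2} + 6264 x + 2523}
d/dx[G] - f(x) = \frac{- 583200 x^{7} \cos{\left(\frac{5 x^{2}}{3} \right)} + 583200 x^{7} \cos{\left(\frac{5 x^{2}}{3} + \frac{5 x}{3} + \frac{5}{12} \right)} - 1166400 x^{6} \cos{\left(\frac{5 x^{2}}{3} \right)} + 874800 x^{6} \cos{\left(\frac{5 x^{2}}{3} + \frac{5 x}{3} + \frac{5}{12} \right)} + 349920 x^{5} \sin{\left(\frac{5 x^{2}}{3} \right)} - 349920 x^{5} \sin{\left(\frac{5 x^{2}}{3} + \frac{5 x}{3} + \frac{5}{12} \right)} - 1846800 x^{5} \cos{\left(\frac{5 x^{2}}{3} \right)} + 1409400 x^{5} \cos{\left(\frac{5 x^{2}}{3} + \frac{5 x}{3} + \frac{5}{12} \right)} + 699840 x^{4} \sin{\left(\frac{5 x^{2}}{3} \right)} - 174960 x^{4} \sin{\left(\frac{5 x^{2}}{3} + \frac{5 x}{3} + \frac{5}{12} \right)} - 1587600 x^{4} \cos{\left(\frac{5 x^{2}}{3} \right)} + 1206900 x^{4} \cos{\left(\frac{5 x^{2}}{3} + \frac{5 x}{3} + \frac{5}{12} \right)} + 913680 x^{3} \sin{\left(\frac{5 x^{2}}{3} \right)} - 388800 x^{3} \sin{\left(\frac{5 x^{2}}{3} + \frac{5 x}{3} + \frac{5}{12} \right)} - 1224450 x^{3} \cos{\left(\frac{5 x^{2}}{3} \right)} + 1026000 x^{3} \cos{\left(\frac{5 x^{2}}{3} + \frac{5 x}{3} + \frac{5}{12} \right)} + 563760 x^{2} \sin{\left(\frac{5 x^{2}}{3} \right)} - 194400 x^{2} \sin{\left(\frac{5 x^{2}}{3} + \frac{5 x}{3} + \frac{5}{12} \right)} - 522000 x^{2} \cos{\left(\frac{5 x^{2}}{3} \right)} + 531000 x^{2} \cos{\left(\frac{5 x^{2}}{3} + \frac{5 x}{3} + \frac{5}{12} \right)} + 227070 x \sin{\left(\frac{5 x^{2}}{3} \right)} - 108000 x \sin{\left(\frac{5 x^{2}}{3} + \frac{5 x}{3} + \frac{5}{12} \right)} - 210250 x \cos{\left(\frac{5 x^{2}}{3} \right)} + 235000 x \cos{\left(\frac{5 x^{2}}{3} + \frac{5 x}{3} + \frac{5}{12} \right)} - 54000 \sin{\left(\frac{5 x^{2}}{3} + \frac{5 x}{3} + \frac{5}{12} \right)} + 72500 \cos{\left(\frac{5 x^{2}}{3} + \frac{5 x}{3} + \frac{5}{12} \right)}}{314928 x^{8} + 629856 x^{7} + 1172232 x^{6} + 1207224 x^{5} + 1215243 x^{4} + 758160 x^{3} + 480870 x^{2} + 156600 x + 63075} != 0.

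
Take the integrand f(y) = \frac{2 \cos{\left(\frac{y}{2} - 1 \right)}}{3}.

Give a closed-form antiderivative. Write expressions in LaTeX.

An antiderivative is F(y) = \frac{4 \sin{\left(\frac{y}{2} - 1 \right)}}{3}.

Recover f(y) by differentiating a candidate F(y); any mismatch rules it out.
Check: d/dy[\frac{4 \sin{\left(\frac{y}{2} - 1 \right)}}{3}] = \frac{2 \cos{\left(\frac{y}{2} - 1 \right)}}{3} = f(y).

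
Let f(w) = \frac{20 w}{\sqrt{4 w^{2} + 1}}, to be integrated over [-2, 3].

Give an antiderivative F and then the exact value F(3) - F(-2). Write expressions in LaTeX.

Antiderivative: F(w) = 5 \sqrt{4 w^{2} + 1}; value = - 5 \sqrt{17} + 5 \sqrt{37}

f matches the chain-rule pattern g'(h)*h' with inner function h(w) = 4 w^{2} + 1; substituting u = h(w) collapses the integral.
F(w) = 5 \sqrt{4 w^{2} + 1} is an antiderivative of f.
Check: d/dw[5 \sqrt{4 w^{2} + 1}] = \frac{20 w}{\sqrt{4 w^{2} + 1}} = f(w).
F(3) = 5 \sqrt{37}; F(-2) = 5 \sqrt{17}.
Integral = F(3) - F(-2) = - 5 \sqrt{17} + 5 \sqrt{37}.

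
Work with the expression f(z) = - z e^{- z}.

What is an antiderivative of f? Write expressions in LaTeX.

Recognize the product-rule pattern: f = u'v + uv' with u = z + 1, v = e^{- z}, so integration by parts undoes it.
Check: d/dz[\left(z + 1\right) e^{- z}] = - z e^{- z} = f(z).

An antiderivative is F(z) = \left(z + 1\right) e^{- z}.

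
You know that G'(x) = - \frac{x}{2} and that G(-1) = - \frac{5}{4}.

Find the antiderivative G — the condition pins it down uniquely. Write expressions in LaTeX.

A first test for any G(x): its x-derivative must equal the given G'(x).
A general antiderivative is - \frac{x^{2}}{4} + C.
The condition gives C = - \frac{5}{4} - (- \frac{1}{4}) = -1.
So G(x) = - \frac{x^{2}}{4} - 1.
Check: d/dx[- \frac{x^{2}}{4} - 1] = - \frac{x}{2} = G'(x).

G(x) = - \frac{x^{2}}{4} - 1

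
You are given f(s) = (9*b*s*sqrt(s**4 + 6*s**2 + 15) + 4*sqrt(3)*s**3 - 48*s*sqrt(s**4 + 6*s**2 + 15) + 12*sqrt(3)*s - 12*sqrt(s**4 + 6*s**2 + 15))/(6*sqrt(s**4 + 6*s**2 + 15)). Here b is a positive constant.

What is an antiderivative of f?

An antiderivative is F(s) = sqrt(3)*(3*sqrt(3)*b*s**2 - 16*sqrt(3)*s**2 - 8*sqrt(3)*s + 4*sqrt(s**4 + 6*s**2 + 15))/12.

Check any antiderivative F(s) by computing F'(s) and comparing it with f(s).
Check: d/ds[sqrt(3)*(3*sqrt(3)*b*s**2 - 16*sqrt(3)*s**2 - 8*sqrt(3)*s + 4*sqrt(s**4 + 6*s**2 + 15))/12] = (9*b*s*sqrt(s**4 + 6*s**2 + 15) + 4*sqrt(3)*s**3 - 48*s*sqrt(s**4 + 6*s**2 + 15) + 12*sqrt(3)*s - 12*sqrt(s**4 + 6*s**2 + 15))/(6*sqrt(s**4 + 6*s**2 + 15)) = f(s).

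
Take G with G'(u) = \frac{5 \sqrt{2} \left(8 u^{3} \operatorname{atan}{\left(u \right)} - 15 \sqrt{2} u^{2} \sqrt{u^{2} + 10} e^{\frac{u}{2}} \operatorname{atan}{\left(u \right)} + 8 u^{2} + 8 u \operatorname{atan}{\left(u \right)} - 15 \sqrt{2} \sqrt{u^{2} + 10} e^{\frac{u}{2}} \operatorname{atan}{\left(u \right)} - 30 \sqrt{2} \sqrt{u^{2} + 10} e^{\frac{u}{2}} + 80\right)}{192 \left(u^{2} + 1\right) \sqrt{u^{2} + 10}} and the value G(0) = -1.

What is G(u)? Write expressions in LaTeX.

Recognize the product-rule pattern: G'(u) = v'r + vr' with v = \frac{5 \sqrt{\frac{u^{2}}{2} + 5}}{12} - \frac{25 e^{\frac{u}{2}}}{16}, r = \operatorname{atan}{\left(u \right)}, so integration by parts undoes it.
A general antiderivative is - \frac{5 \left(- \frac{\sqrt{\frac{u^{2}}{2} + 5}}{3} + \frac{5 e^{\frac{u}{2}}}{4}\right) \operatorname{atan}{\left(u \right)}}{4} + C.
The condition gives C = -1 - (0) = -1.
So G(u) = \frac{\sqrt{2} \left(20 \sqrt{u^{2} + 10} \operatorname{atan}{\left(u \right)} - 75 \sqrt{2} e^{\frac{u}{2}} \operatorname{atan}{\left(u \right)} - 48 \sqrt{2}\right)}{96}.
Check: d/du[\frac{\sqrt{2} \left(20 \sqrt{u^{2} + 10} \operatorname{atan}{\left(u \right)} - 75 \sqrt{2} e^{\frac{u}{2}} \operatorname{atan}{\left(u \right)} - 48 \sqrt{2}\right)}{96}] = \frac{20 \sqrt{2} u^{3} \operatorname{atan}{\left(u \right)} - 75 u^{2} \sqrt{u^{2} + 10} e^{\frac{u}{2}} \operatorname{atan}{\left(u \right)} + 20 \sqrt{2} u^{2} + 20 \sqrt{2} u \operatorname{atan}{\left(u \right)} - 75 \sqrt{u^{2} + 10} e^{\frac{u}{2}} \operatorname{atan}{\left(u \right)} - 150 \sqrt{u^{2} + 10} e^{\frac{u}{2}} + 200 \sqrt{2}}{96 u^{2} \sqrt{u^{2} + 10} + 96 \sqrt{u^{2} + 10}}, which equals G'(u).

G(u) = \frac{\sqrt{2} \left(20 \sqrt{u^{2} + 10} \operatorname{atan}{\left(u \right)} - 75 \sqrt{2} e^{\frac{u}{2}} \operatorname{atan}{\left(u \right)} - 48 \sqrt{2}\right)}{96}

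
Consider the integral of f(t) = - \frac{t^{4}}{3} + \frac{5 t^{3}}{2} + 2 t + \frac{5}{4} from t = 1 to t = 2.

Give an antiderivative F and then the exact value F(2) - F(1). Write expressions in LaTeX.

Integrate term by term and add the pieces.
F(t) = - \frac{t \left(8 t^{4} - 75 t^{3} - 120 t - 150\right)}{120} is an antiderivative of f.
Check: d/dt[- \frac{t \left(8 t^{4} - 75 t^{3} - 120 t - 150\right)}{120}] = - \frac{t^{4}}{3} + \frac{5 t^{3}}{2} + 2 t + \frac{5}{4} = f(t).
F(2) = \frac{431}{30}; F(1) = \frac{337}{120}.
Integral = F(2) - F(1) = \frac{1387}{120}.

Antiderivative: F(t) = - \frac{t \left(8 t^{4} - 75 t^{3} - 120 t - 150\right)}{120}; value = \frac{1387}{120}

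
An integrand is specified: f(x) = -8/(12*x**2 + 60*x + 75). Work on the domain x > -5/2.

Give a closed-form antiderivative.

An antiderivative is F(x) = 4/(3*(2*x + 5)).

Check any antiderivative F(x) by computing F'(x) and comparing it with f(x).
Check: d/dx[4/(3*(2*x + 5))] = -8/(12*x**2 + 60*x + 75) = f(x).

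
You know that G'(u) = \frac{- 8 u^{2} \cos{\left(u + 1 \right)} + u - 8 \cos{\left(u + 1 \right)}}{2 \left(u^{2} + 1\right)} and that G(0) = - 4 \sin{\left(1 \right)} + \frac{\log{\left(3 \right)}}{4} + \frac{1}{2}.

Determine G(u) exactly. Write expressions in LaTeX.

Since d/du undoes antidifferentiation here, G(u) must give back the stated G'(u).
A general antiderivative is \frac{\log{\left(3 u^{2} + 3 \right)}}{4} - 4 \sin{\left(u + 1 \right)} + C.
The condition gives C = - 4 \sin{\left(1 \right)} + \frac{\log{\left(3 \right)}}{4} + \frac{1}{2} - (- 4 \sin{\left(1 \right)} + \frac{\log{\left(3 \right)}}{4}) = \frac{1}{2}.
So G(u) = \frac{\log{\left(u^{2} + 1 \right)}}{4} - 4 \sin{\left(u + 1 \right)} + \frac{\log{\left(3 \right)}}{4} + \frac{1}{2}.
Check: d/du[\frac{\log{\left(u^{2} + 1 \right)}}{4} - 4 \sin{\left(u + 1 \right)} + \frac{\log{\left(3 \right)}}{4} + \frac{1}{2}] = \frac{- 8 u^{2} \cos{\left(u + 1 \right)} + u - 8 \cos{\left(u + 1 \right)}}{2 u^{2} + 2}, which equals G'(u).

G(u) = \frac{\log{\left(u^{2} + 1 \right)}}{4} - 4 \sin{\left(u + 1 \right)} + \frac{\log{\left(3 \right)}}{4} + \frac{1}{2}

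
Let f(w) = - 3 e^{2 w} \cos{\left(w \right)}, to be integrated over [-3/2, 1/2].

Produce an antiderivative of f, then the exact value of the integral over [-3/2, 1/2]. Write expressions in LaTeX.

Antiderivative: F(w) = - \frac{3 e^{2 w} \sin{\left(w \right)}}{5} - \frac{6 e^{2 w} \cos{\left(w \right)}}{5}; value = - \frac{6 e \cos{\left(\frac{1}{2} \right)}}{5} - \frac{3 e \sin{\left(\frac{1}{2} \right)}}{5} - \frac{3 \sin{\left(\frac{3}{2} \right)}}{5 e^{3}} + \frac{6 \cos{\left(\frac{3}{2} \right)}}{5 e^{3}}

Differentiate the proposed F(w) back; it has to land on f(w) exactly.
F(w) = - \frac{3 e^{2 w} \sin{\left(w \right)}}{5} - \frac{6 e^{2 w} \cos{\left(w \right)}}{5} is an antiderivative of f.
Check: d/dw[- \frac{3 e^{2 w} \sin{\left(w \right)}}{5} - \frac{6 e^{2 w} \cos{\left(w \right)}}{5}] = - 3 e^{2 w} \cos{\left(w \right)} = f(w).
F(1/2) = - \frac{6 e \cos{\left(\frac{1}{2} \right)}}{5} - \frac{3 e \sin{\left(\frac{1}{2} \right)}}{5}; F(-3/2) = - \frac{6 \cos{\left(\frac{3}{2} \right)}}{5 e^{3}} + \frac{3 \sin{\left(\frac{3}{2} \right)}}{5 e^{3}}.
Integral = F(1/2) - F(-3/2) = - \frac{6 e \cos{\left(\frac{1}{2} \right)}}{5} - \frac{3 e \sin{\left(\frac{1}{2} \right)}}{5} - \frac{3 \sin{\left(\frac{3}{2} \right)}}{5 e^{3}} + \frac{6 \cos{\left(\frac{3}{2} \right)}}{5 e^{3}}.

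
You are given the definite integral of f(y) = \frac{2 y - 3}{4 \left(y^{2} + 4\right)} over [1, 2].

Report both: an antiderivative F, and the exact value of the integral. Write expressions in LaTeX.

Antiderivative: F(y) = \frac{\log{\left(y^{2} + 4 \right)}}{4} - \frac{3 \operatorname{atan}{\left(\frac{y}{2} \right)}}{8}; value = - \frac{\log{\left(5 \right)}}{4} - \frac{3 \pi}{32} + \frac{3 \operatorname{atan}{\left(\frac{1}{2} \right)}}{8} + \frac{\log{\left(8 \right)}}{4}

Differentiate the proposed F(y) back; it has to land on f(y) exactly.
F(y) = \frac{\log{\left(y^{2} + 4 \right)}}{4} - \frac{3 \operatorname{atan}{\left(\frac{y}{2} \right)}}{8} is an antiderivative of f.
Check: d/dy[\frac{\log{\left(y^{2} + 4 \right)}}{4} - \frac{3 \operatorname{atan}{\left(\frac{y}{2} \right)}}{8}] = \frac{2 y - 3}{4 y^{2} + 16}, which equals f(y).
F(2) = - \frac{3 \pi}{32} + \frac{\log{\left(8 \right)}}{4}; F(1) = - \frac{3 \operatorname{atan}{\left(\frac{1}{2} \right)}}{8} + \frac{\log{\left(5 \right)}}{4}.
Integral = F(2) - F(1) = - \frac{\log{\left(5 \right)}}{4} - \frac{3 \pi}{32} + \frac{3 \operatorname{atan}{\left(\frac{1}{2} \right)}}{8} + \frac{\log{\left(8 \right)}}{4}.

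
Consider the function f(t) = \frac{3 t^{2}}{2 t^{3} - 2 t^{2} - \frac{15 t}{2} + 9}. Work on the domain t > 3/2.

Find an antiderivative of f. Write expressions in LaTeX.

An antiderivative is F(t) = \frac{198 t \log{\left(t - \frac{3}{2} \right)} + 96 t \log{\left(t + 2 \right)} - 297 \log{\left(t - \frac{3}{2} \right)} - 144 \log{\left(t + 2 \right)} - 189}{196 t - 294}.

The denominator factors as \left(t + 2\right) \left(2 t - 3\right)^{2}; partial fractions split f into directly integrable pieces: \frac{99}{49 \left(2 t - 3\right)} + \frac{27}{7 \left(2 t - 3\right)^{2}} + \frac{24}{49 \left(t + 2\right)}.
Check: d/dt[\frac{198 t \log{\left(t - \frac{3}{2} \right)} + 96 t \log{\left(t + 2 \right)} - 297 \log{\left(t - \frac{3}{2} \right)} - 144 \log{\left(t + 2 \right)} - 189}{196 t - 294}] = \frac{6 t^{2}}{4 t^{3} - 4 t^{2} - 15 t + 18}, which equals f(t).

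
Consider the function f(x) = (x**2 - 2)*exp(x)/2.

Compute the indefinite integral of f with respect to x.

Recognize the product-rule pattern: f = u'v + uv' with u = x**2/2 - x, v = exp(x), so integration by parts undoes it.
Check: d/dx[x*(x - 2)*exp(x)/2] = x**2*exp(x)/2 - exp(x), which equals f(x).

F(x) = x*(x - 2)*exp(x)/2 + C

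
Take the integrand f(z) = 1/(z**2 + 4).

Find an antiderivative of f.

An antiderivative F(z) passes only if d/dz[F] lands on f(z) exactly.
Check: d/dz[atan(z/2)/2] = 1/(z**2 + 4) = f(z).

An antiderivative is F(z) = atan(z/2)/2.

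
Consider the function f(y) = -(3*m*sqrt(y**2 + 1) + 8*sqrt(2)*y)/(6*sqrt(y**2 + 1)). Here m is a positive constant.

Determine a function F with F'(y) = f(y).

An antiderivative is F(y) = (-3*m*y - 8*sqrt(2)*sqrt(y**2 + 1))/6.

Any candidate F(y) must reproduce f(y) exactly when differentiated.
Check: d/dy[(-3*m*y - 8*sqrt(2)*sqrt(y**2 + 1))/6] = (-3*m*sqrt(y**2 + 1) - 8*sqrt(2)*y)/(6*sqrt(y**2 + 1)), which equals f(y).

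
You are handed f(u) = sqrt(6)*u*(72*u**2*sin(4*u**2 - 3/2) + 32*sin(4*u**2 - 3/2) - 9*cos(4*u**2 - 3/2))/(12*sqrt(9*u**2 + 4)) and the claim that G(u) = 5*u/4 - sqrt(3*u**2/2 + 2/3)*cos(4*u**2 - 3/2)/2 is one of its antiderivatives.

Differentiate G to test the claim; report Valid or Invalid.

Invalid: d/du[G] - f = 5/4, which is not 0.

d/du[G] = (72*sqrt(6)*u**3*sin(4*u**2 - 3/2) + 32*sqrt(6)*u*sin(4*u**2 - 3/2) - 9*sqrt(6)*u*cos(4*u**2 - 3/2) + 15*sqrt(9*u**2 + 4))/(12*sqrt(9*u**2 + 4))
d/du[G] - f(u) = 5/4 != 0.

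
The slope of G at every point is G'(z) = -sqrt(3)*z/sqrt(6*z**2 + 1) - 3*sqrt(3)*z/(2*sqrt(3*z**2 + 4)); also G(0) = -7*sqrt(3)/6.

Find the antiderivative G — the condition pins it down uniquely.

The integrand splits into summands that can be handled one at a time.
A general antiderivative is -3*sqrt(z**2 + 4/3)/2 - sqrt(2*z**2 + 1/3)/2 + C.
The condition gives C = -7*sqrt(3)/6 - (-7*sqrt(3)/6) = 0.
So G(z) = -sqrt(3)*(3*sqrt(3*z**2 + 4) + sqrt(6*z**2 + 1))/6.
Check: d/dz[-sqrt(3)*(3*sqrt(3*z**2 + 4) + sqrt(6*z**2 + 1))/6] = (-2*sqrt(3)*z*sqrt(3*z**2 + 4) - 3*sqrt(3)*z*sqrt(6*z**2 + 1))/(2*sqrt(3*z**2 + 4)*sqrt(6*z**2 + 1)), which equals G'(z).

G(z) = -sqrt(3)*(3*sqrt(3*z**2 + 4) + sqrt(6*z**2 + 1))/6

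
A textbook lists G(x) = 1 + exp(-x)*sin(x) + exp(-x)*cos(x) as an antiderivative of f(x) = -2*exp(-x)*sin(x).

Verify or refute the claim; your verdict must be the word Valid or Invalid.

Valid. The derivative of G reproduces f.

d/dx[G] = -2*exp(-x)*sin(x)
This equals f(x) exactly, so the claim holds.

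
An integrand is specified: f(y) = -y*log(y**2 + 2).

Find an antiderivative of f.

For F(y) to be correct the identity F'(y) - f(y) = 0 must hold.
Check: d/dy[-y**2*log(y**2 + 2)/2 + y**2/2 - log(y**2 + 2)] = -y*log(y**2 + 2) = f(y).

An antiderivative is F(y) = -y**2*log(y**2 + 2)/2 + y**2/2 - log(y**2 + 2).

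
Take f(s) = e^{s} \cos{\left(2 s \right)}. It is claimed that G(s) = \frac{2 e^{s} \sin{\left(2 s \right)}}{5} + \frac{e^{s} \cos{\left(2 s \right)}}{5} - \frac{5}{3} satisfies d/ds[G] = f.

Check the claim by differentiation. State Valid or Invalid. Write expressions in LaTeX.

d/ds[G] = e^{s} \cos{\left(2 s \right)}
This equals f(s) exactly, so the claim holds.

Valid. The derivative of G reproduces f.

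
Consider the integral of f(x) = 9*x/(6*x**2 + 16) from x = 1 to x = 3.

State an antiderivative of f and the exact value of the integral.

The substitution u = x**2/2 + 4/3 works: f is exactly (dF/du)*(du/dx) for that inner function.
F(x) = 3*log(x**2/2 + 4/3)/4 is an antiderivative of f.
Check: d/dx[3*log(x**2/2 + 4/3)/4] = 9*x/(6*x**2 + 16) = f(x).
F(3) = 3*log(35/6)/4; F(1) = 3*log(11/6)/4.
Integral = F(3) - F(1) = -3*log(11/6)/4 + 3*log(35/6)/4.

Antiderivative: F(x) = 3*log(x**2/2 + 4/3)/4; value = -3*log(11/6)/4 + 3*log(35/6)/4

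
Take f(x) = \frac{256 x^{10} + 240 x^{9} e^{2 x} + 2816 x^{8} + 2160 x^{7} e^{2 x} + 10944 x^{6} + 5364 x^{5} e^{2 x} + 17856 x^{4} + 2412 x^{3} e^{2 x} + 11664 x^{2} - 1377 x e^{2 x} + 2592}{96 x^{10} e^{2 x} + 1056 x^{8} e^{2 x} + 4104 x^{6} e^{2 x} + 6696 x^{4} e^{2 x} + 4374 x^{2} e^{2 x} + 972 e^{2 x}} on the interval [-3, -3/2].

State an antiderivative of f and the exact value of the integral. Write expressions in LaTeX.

Any candidate F(x) must reproduce f(x) exactly when differentiated.
F(x) = \frac{\left(- 64 x^{4} - 288 x^{2} + 15 \left(4 x^{4} + 18 x^{2} + 9\right) e^{2 x} \log{\left(x^{2} + 2 \right)} + 72 e^{2 x} - 144\right) e^{- 2 x}}{12 \left(4 x^{4} + 18 x^{2} + 9\right)} is an antiderivative of f.
Check: d/dx[\frac{\left(- 64 x^{4} - 288 x^{2} + 15 \left(4 x^{4} + 18 x^{2} + 9\right) e^{2 x} \log{\left(x^{2} + 2 \right)} + 72 e^{2 x} - 144\right) e^{- 2 x}}{12 \left(4 x^{4} + 18 x^{2} + 9\right)}] = \frac{256 x^{10} + 240 x^{9} e^{2 x} + 2816 x^{8} + 2160 x^{7} e^{2 x} + 10944 x^{6} + 5364 x^{5} e^{2 x} + 17856 x^{4} + 2412 x^{3} e^{2 x} + 11664 x^{2} - 1377 x e^{2 x} + 2592}{96 x^{10} e^{2 x} + 1056 x^{8} e^{2 x} + 4104 x^{6} e^{2 x} + 6696 x^{4} e^{2 x} + 4374 x^{2} e^{2 x} + 972 e^{2 x}} = f(x).
F(-3/2) = - \frac{4 e^{3}}{3} + \frac{8}{93} + \frac{5 \log{\left(\frac{17}{4} \right)}}{4}; F(-3) = - \frac{4 e^{6}}{3} + \frac{2}{165} + \frac{5 \log{\left(11 \right)}}{4}.
Integral = F(-3/2) - F(-3) = - \frac{4 e^{3}}{3} - \frac{5 \log{\left(11 \right)}}{4} + \frac{126}{1705} + \frac{5 \log{\left(\frac{17}{4} \right)}}{4} + \frac{4 e^{6}}{3}.

Antiderivative: F(x) = \frac{\left(- 64 x^{4} - 288 x^{2} + 15 \left(4 x^{4} + 18 x^{2} + 9\right) e^{2 x} \log{\left(x^{2} + 2 \right)} + 72 e^{2 x} - 144\right) e^{- 2 x}}{12 \left(4 x^{4} + 18 x^{2} + 9\right)}; value = - \frac{4 e^{3}}{3} - \frac{5 \log{\left(11 \right)}}{4} + \frac{126}{1705} + \frac{5 \log{\left(\frac{17}{4} \right)}}{4} + \frac{4 e^{6}}{3}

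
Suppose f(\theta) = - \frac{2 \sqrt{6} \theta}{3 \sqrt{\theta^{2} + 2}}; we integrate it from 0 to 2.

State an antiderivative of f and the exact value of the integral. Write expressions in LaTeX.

The substitution u = \frac{3 \theta^{2}}{2} + 3 works: f is exactly (dF/du)*(du/d\theta) for that inner function.
F(\theta) = - \frac{2 \sqrt{6} \sqrt{\theta^{2} + 2}}{3} is an antiderivative of f.
Check: d/d\theta[- \frac{2 \sqrt{6} \sqrt{\theta^{2} + 2}}{3}] = - \frac{2 \sqrt{6} \theta}{3 \sqrt{\theta^{2} + 2}} = f(\theta).
F(2) = -4; F(0) = - \frac{4 \sqrt{3}}{3}.
Integral = F(2) - F(0) = -4 + \frac{4 \sqrt{3}}{3}.

Antiderivative: F(\theta) = - \frac{2 \sqrt{6} \sqrt{\theta^{2} + 2}}{3}; value = -4 + \frac{4 \sqrt{3}}{3}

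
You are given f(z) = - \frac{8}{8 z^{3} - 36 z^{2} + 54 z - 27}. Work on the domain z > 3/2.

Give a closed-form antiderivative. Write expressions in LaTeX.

An antiderivative is F(z) = \frac{2}{\left(2 z - 3\right)^{2}}.

Since d/dz undoes antidifferentiation here, F'(z) = f(z) is required of F(z).
Check: d/dz[\frac{2}{\left(2 z - 3\right)^{2}}] = - \frac{8}{8 z^{3} - 36 z^{2} + 54 z - 27} = f(z).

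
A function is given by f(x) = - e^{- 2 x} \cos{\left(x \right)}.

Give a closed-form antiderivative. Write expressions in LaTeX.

Check any antiderivative F(x) by computing F'(x) and comparing it with f(x).
Check: d/dx[- \frac{e^{- 2 x} \sin{\left(x \right)}}{5} + \frac{2 e^{- 2 x} \cos{\left(x \right)}}{5}] = - e^{- 2 x} \cos{\left(x \right)} = f(x).

An antiderivative is F(x) = - \frac{e^{- 2 x} \sin{\left(x \right)}}{5} + \frac{2 e^{- 2 x} \cos{\left(x \right)}}{5}.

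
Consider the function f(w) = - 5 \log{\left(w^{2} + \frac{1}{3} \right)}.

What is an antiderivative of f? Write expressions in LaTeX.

An antiderivative is F(w) = - 5 w \log{\left(w^{2} + \frac{1}{3} \right)} + 10 w - \frac{10 \sqrt{3} \operatorname{atan}{\left(\sqrt{3} w \right)}}{3}.

Whatever form F(w) takes, F'(w) = f(w) is non-negotiable.
Check: d/dw[- 5 w \log{\left(w^{2} + \frac{1}{3} \right)} + 10 w - \frac{10 \sqrt{3} \operatorname{atan}{\left(\sqrt{3} w \right)}}{3}] = - 5 \log{\left(w^{2} + \frac{1}{3} \right)} = f(w).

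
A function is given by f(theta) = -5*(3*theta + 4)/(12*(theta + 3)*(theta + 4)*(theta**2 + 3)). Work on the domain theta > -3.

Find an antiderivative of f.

The denominator factors as 12*(theta + 3)*(theta + 4)*(theta**2 + 3); partial fractions split f into directly integrable pieces: 5*(theta - 99)/(2736*(theta**2 + 3)) - 10/(57*(theta + 4)) + 25/(144*(theta + 3)).
Check: d/dtheta[-5*(-190*log(theta + 3) + 192*log(theta + 4) - log(theta**2 + 3) + 66*sqrt(3)*atan(sqrt(3)*theta/3))/5472] = (-15*theta - 20)/(12*theta**4 + 84*theta**3 + 180*theta**2 + 252*theta + 432), which equals f(theta).

An antiderivative is F(theta) = -5*(-190*log(theta + 3) + 192*log(theta + 4) - log(theta**2 + 3) + 66*sqrt(3)*atan(sqrt(3)*theta/3))/5472.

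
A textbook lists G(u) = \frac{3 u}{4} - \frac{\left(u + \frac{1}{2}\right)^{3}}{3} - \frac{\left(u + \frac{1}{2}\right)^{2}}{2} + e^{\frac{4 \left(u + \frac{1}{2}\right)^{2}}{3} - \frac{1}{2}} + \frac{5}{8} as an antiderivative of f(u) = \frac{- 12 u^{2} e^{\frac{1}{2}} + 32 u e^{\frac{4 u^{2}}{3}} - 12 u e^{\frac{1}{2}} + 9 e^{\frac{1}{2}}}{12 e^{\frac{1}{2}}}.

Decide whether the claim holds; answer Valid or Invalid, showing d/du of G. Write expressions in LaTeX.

Invalid: d/du[G] - f = \frac{32 u e^{\frac{1}{3}} e^{\frac{4 u}{3}} e^{\frac{4 u^{2}}{3}} - 32 u e^{\frac{4 u^{2}}{3}} - 12 u e^{\frac{1}{2}} + 16 e^{\frac{1}{3}} e^{\frac{4 u}{3}} e^{\frac{4 u^{2}}{3}} - 9 e^{\frac{1}{2}}}{12 e^{\frac{1}{2}}}, which is not 0.

d/du[G] = - u^{2} + \frac{8 u e^{\frac{4 u}{3}} e^{\frac{4 u^{2}}{3}}}{3 e^{\frac{1}{6}}} - 2 u + \frac{4 e^{\frac{4 u}{3}} e^{\frac{4 u^{2}}{3}}}{3 e^{\frac{1}{6}}}
d/du[G] - f(u) = \frac{32 u e^{\frac{1}{3}} e^{\frac{4 u}{3}} e^{\frac{4 u^{2}}{3}} - 32 u e^{\frac{4 u^{2}}{3}} - 12 u e^{\frac{1}{2}} + 16 e^{\frac{1}{3}} e^{\frac{4 u}{3}} e^{\frac{4 u^{2}}{3}} - 9 e^{\frac{1}{2}}}{12 e^{\frac{1}{2}}} != 0.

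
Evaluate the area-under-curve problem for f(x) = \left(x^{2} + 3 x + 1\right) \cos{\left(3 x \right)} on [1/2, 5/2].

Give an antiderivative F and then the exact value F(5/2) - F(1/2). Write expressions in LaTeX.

Antiderivative: F(x) = \frac{9 x^{2} \sin{\left(3 x \right)} + 27 x \sin{\left(3 x \right)} + 6 x \cos{\left(3 x \right)} + 7 \sin{\left(3 x \right)} + 9 \cos{\left(3 x \right)}}{27}; value = - \frac{91 \sin{\left(\frac{3}{2} \right)}}{108} - \frac{4 \cos{\left(\frac{3}{2} \right)}}{9} + \frac{8 \cos{\left(\frac{15}{2} \right)}}{9} + \frac{523 \sin{\left(\frac{15}{2} \right)}}{108}

For F(x) to be correct the identity F'(x) - f(x) = 0 must hold.
F(x) = \frac{9 x^{2} \sin{\left(3 x \right)} + 27 x \sin{\left(3 x \right)} + 6 x \cos{\left(3 x \right)} + 7 \sin{\left(3 x \right)} + 9 \cos{\left(3 x \right)}}{27} is an antiderivative of f.
Check: d/dx[\frac{9 x^{2} \sin{\left(3 x \right)} + 27 x \sin{\left(3 x \right)} + 6 x \cos{\left(3 x \right)} + 7 \sin{\left(3 x \right)} + 9 \cos{\left(3 x \right)}}{27}] = x^{2} \cos{\left(3 x \right)} + 3 x \cos{\left(3 x \right)} + \cos{\left(3 x \right)}, which equals f(x).
F(5/2) = \frac{8 \cos{\left(\frac{15}{2} \right)}}{9} + \frac{523 \sin{\left(\frac{15}{2} \right)}}{108}; F(1/2) = \frac{4 \cos{\left(\frac{3}{2} \right)}}{9} + \frac{91 \sin{\left(\frac{3}{2} \right)}}{108}.
Integral = F(5/2) - F(1/2) = - \frac{91 \sin{\left(\frac{3}{2} \right)}}{108} - \frac{4 \cos{\left(\frac{3}{2} \right)}}{9} + \frac{8 \cos{\left(\frac{15}{2} \right)}}{9} + \frac{523 \sin{\left(\frac{15}{2} \right)}}{108}.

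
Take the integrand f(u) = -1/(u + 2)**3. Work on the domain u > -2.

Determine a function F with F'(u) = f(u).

An antiderivative is F(u) = 1/(2*(u + 2)**2).

For F(u) to be correct the identity F'(u) - f(u) = 0 must hold.
Check: d/du[1/(2*(u + 2)**2)] = -1/(u**3 + 6*u**2 + 12*u + 8), which equals f(u).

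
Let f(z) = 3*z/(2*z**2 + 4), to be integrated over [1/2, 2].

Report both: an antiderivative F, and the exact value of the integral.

f matches the chain-rule pattern g'(h)*h' with inner function h(z) = 2*z**2 + 4; substituting u = h(z) collapses the integral.
F(z) = 3*log(2*z**2 + 4)/4 is an antiderivative of f.
Check: d/dz[3*log(2*z**2 + 4)/4] = 3*z/(2*z**2 + 4) = f(z).
F(2) = 3*log(12)/4; F(1/2) = 3*log(9/2)/4.
Integral = F(2) - F(1/2) = -3*log(9/2)/4 + 3*log(12)/4.

Antiderivative: F(z) = 3*log(2*z**2 + 4)/4; value = -3*log(9/2)/4 + 3*log(12)/4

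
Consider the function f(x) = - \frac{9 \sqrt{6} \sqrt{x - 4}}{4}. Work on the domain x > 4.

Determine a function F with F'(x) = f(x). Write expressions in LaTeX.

An antiderivative is F(x) = - \frac{3 \sqrt{6} \left(x - 4\right)^{\frac{3}{2}}}{2}.

Recover f(x) by differentiating a candidate F(x); any mismatch rules it out.
Check: d/dx[- \frac{3 \sqrt{6} \left(x - 4\right)^{\frac{3}{2}}}{2}] = - \frac{9 \sqrt{6} \sqrt{x - 4}}{4} = f(x).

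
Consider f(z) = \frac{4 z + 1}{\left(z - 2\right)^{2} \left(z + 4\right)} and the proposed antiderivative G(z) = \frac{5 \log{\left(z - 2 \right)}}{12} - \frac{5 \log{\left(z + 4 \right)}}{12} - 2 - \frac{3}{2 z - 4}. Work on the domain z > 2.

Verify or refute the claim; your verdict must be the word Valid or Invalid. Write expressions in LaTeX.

d/dz[G] = \frac{4 z + 1}{z^{3} - 12 z + 16}
This equals f(z) exactly, so the claim holds.

Valid - the claim checks out under differentiation.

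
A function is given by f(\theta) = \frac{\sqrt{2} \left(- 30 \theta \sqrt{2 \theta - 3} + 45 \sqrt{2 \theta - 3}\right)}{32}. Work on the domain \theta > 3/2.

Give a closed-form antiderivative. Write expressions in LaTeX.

Check any antiderivative F(\theta) by computing F'(\theta) and comparing it with f(\theta).
Check: d/d\theta[\frac{\sqrt{2} \left(- 12 \theta^{2} \sqrt{2 \theta - 3} + 36 \theta \sqrt{2 \theta - 3} - 27 \sqrt{2 \theta - 3}\right)}{32}] = \frac{- 60 \sqrt{2} \theta^{2} + 180 \sqrt{2} \theta - 135 \sqrt{2}}{32 \sqrt{2 \theta - 3}}, which equals f(\theta).

An antiderivative is F(\theta) = \frac{\sqrt{2} \left(- 12 \theta^{2} \sqrt{2 \theta - 3} + 36 \theta \sqrt{2 \theta - 3} - 27 \sqrt{2 \theta - 3}\right)}{32}.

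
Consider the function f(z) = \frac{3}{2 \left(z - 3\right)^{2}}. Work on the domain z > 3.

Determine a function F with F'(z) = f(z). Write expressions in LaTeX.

A candidate is checked by its d/dz: the result must match f(z).
Check: d/dz[- \frac{3}{2 \left(z - 3\right)}] = \frac{3}{2 z^{2} - 12 z + 18}, which equals f(z).

An antiderivative is F(z) = - \frac{3}{2 \left(z - 3\right)}.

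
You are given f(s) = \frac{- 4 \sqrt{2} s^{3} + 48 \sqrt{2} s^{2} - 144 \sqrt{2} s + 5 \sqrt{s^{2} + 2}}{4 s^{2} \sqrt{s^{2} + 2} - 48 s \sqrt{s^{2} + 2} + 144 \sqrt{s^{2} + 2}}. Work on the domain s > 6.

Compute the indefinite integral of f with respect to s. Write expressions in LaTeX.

F(s) = \frac{- 4 \sqrt{2} s \sqrt{s^{2} + 2} + 24 \sqrt{2} \sqrt{s^{2} + 2} - 5}{4 s - 24} + C

Any candidate F(s) must reproduce f(s) exactly when differentiated.
Check: d/ds[\frac{- 4 \sqrt{2} s \sqrt{s^{2} + 2} + 24 \sqrt{2} \sqrt{s^{2} + 2} - 5}{4 s - 24}] = \frac{- 4 \sqrt{2} s^{3} + 48 \sqrt{2} s^{2} - 144 \sqrt{2} s + 5 \sqrt{s^{2} + 2}}{4 s^{2} \sqrt{s^{2} + 2} - 48 s \sqrt{s^{2} + 2} + 144 \sqrt{s^{2} + 2}} = f(s).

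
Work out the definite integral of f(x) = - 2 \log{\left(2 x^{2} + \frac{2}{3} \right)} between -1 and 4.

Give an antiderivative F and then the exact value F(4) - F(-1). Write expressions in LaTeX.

An antiderivative F(x) passes only if d/dx[F] lands on f(x) exactly.
F(x) = - 2 x \log{\left(2 x^{2} + \frac{2}{3} \right)} + 4 x - \frac{4 \sqrt{3} \operatorname{atan}{\left(\sqrt{3} x \right)}}{3} is an antiderivative of f.
Check: d/dx[- 2 x \log{\left(2 x^{2} + \frac{2}{3} \right)} + 4 x - \frac{4 \sqrt{3} \operatorname{atan}{\left(\sqrt{3} x \right)}}{3}] = - 2 \log{\left(x^{2} + \frac{1}{3} \right)} - 2 \log{\left(2 \right)}, which equals f(x).
F(4) = - 8 \log{\left(\frac{98}{3} \right)} - \frac{4 \sqrt{3} \operatorname{atan}{\left(4 \sqrt{3} \right)}}{3} + 16; F(-1) = -4 + 2 \log{\left(\frac{8}{3} \right)} + \frac{4 \sqrt{3} \pi}{9}.
Integral = F(4) - F(-1) = - 8 \log{\left(\frac{98}{3} \right)} - \frac{4 \sqrt{3} \operatorname{atan}{\left(4 \sqrt{3} \right)}}{3} - \frac{4 \sqrt{3} \pi}{9} - 2 \log{\left(\frac{8}{3} \right)} + 20.

Antiderivative: F(x) = - 2 x \log{\left(2 x^{2} + \frac{2}{3} \right)} + 4 x - \frac{4 \sqrt{3} \operatorname{atan}{\left(\sqrt{3} x \right)}}{3}; value = - 8 \log{\left(\frac{98}{3} \right)} - \frac{4 \sqrt{3} \operatorname{atan}{\left(4 \sqrt{3} \right)}}{3} - \frac{4 \sqrt{3} \pi}{9} - 2 \log{\left(\frac{8}{3} \right)} + 20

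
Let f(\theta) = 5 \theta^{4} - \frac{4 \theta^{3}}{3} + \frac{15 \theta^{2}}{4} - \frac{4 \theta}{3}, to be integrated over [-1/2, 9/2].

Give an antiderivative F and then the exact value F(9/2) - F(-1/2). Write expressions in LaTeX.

Antiderivative: F(\theta) = \theta^{5} - \frac{\theta^{4}}{3} + \frac{5 \theta^{3}}{4} - \frac{2 \theta^{2}}{3}; value = \frac{14475}{8}

The integrand splits into summands that can be handled one at a time.
F(\theta) = \theta^{5} - \frac{\theta^{4}}{3} + \frac{5 \theta^{3}}{4} - \frac{2 \theta^{2}}{3} is an antiderivative of f.
Check: d/d\theta[\theta^{5} - \frac{\theta^{4}}{3} + \frac{5 \theta^{3}}{4} - \frac{2 \theta^{2}}{3}] = 5 \theta^{4} - \frac{4 \theta^{3}}{3} + \frac{15 \theta^{2}}{4} - \frac{4 \theta}{3} = f(\theta).
F(9/2) = 1809; F(-1/2) = - \frac{3}{8}.
Integral = F(9/2) - F(-1/2) = \frac{14475}{8}.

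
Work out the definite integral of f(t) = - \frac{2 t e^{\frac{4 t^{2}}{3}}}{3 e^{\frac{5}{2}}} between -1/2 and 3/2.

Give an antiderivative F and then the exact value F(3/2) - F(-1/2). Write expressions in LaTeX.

The substitution u = \frac{4 t^{2}}{3} - \frac{5}{2} works: f is exactly (dF/du)*(du/dt) for that inner function.
F(t) = - \frac{e^{\frac{4 t^{2}}{3}}}{4 e^{\frac{5}{2}}} is an antiderivative of f.
Check: d/dt[- \frac{e^{\frac{4 t^{2}}{3}}}{4 e^{\frac{5}{2}}}] = - \frac{2 t e^{\frac{4 t^{2}}{3}}}{3 e^{\frac{5}{2}}} = f(t).
F(3/2) = - \frac{e^{\frac{1}{2}}}{4}; F(-1/2) = - \frac{1}{4 e^{\frac{13}{6}}}.
Integral = F(3/2) - F(-1/2) = - \frac{e^{\frac{1}{2}}}{4} + \frac{1}{4 e^{\frac{13}{6}}}.

Antiderivative: F(t) = - \frac{e^{\frac{4 t^{2}}{3}}}{4 e^{\frac{5}{2}}}; value = - \frac{e^{\frac{1}{2}}}{4} + \frac{1}{4 e^{\frac{13}{6}}}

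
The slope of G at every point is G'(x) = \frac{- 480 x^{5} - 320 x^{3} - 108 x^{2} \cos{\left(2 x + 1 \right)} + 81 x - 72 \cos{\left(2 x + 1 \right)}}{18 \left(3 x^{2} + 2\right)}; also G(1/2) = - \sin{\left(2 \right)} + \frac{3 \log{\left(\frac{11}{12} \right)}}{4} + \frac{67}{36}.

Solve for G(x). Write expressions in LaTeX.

G(x) = - \frac{20 x^{4}}{9} + \frac{3 \log{\left(x^{2} + \frac{2}{3} \right)}}{4} - \sin{\left(2 x + 1 \right)} + 2

Recover the given G'(x) by differentiating a candidate G(x); any mismatch rules it out.
A general antiderivative is - \frac{20 x^{4}}{9} + \frac{3 \log{\left(x^{2} + \frac{2}{3} \right)}}{4} - \sin{\left(2 x + 1 \right)} + C.
The condition gives C = - \sin{\left(2 \right)} + \frac{3 \log{\left(\frac{11}{12} \right)}}{4} + \frac{67}{36} - (- \sin{\left(2 \right)} - \frac{5}{36} + \frac{3 \log{\left(\frac{11}{12} \right)}}{4}) = 2.
So G(x) = - \frac{20 x^{4}}{9} + \frac{3 \log{\left(x^{2} + \frac{2}{3} \right)}}{4} - \sin{\left(2 x + 1 \right)} + 2.
Check: d/dx[- \frac{20 x^{4}}{9} + \frac{3 \log{\left(x^{2} + \frac{2}{3} \right)}}{4} - \sin{\left(2 x + 1 \right)} + 2] = \frac{- 480 x^{5} - 320 x^{3} - 108 x^{2} \cos{\left(2 x + 1 \right)} + 81 x - 72 \cos{\left(2 x + 1 \right)}}{54 x^{2} + 36}, which equals G'(x).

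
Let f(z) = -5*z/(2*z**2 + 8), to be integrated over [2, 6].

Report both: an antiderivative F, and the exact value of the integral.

f matches the chain-rule pattern g'(h)*h' with inner function h(z) = z**2 + 4; substituting u = h(z) collapses the integral.
F(z) = -5*log(z**2 + 4)/4 is an antiderivative of f.
Check: d/dz[-5*log(z**2 + 4)/4] = -5*z/(2*z**2 + 8) = f(z).
F(6) = -5*log(40)/4; F(2) = -5*log(8)/4.
Integral = F(6) - F(2) = -5*log(40)/4 + 5*log(8)/4.

Antiderivative: F(z) = -5*log(z**2 + 4)/4; value = -5*log(40)/4 + 5*log(8)/4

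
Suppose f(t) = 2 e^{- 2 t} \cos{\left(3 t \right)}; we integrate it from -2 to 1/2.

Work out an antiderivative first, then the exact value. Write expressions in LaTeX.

A first test for any F(t): its t-derivative must equal f(t) identically.
F(t) = \frac{6 e^{- 2 t} \sin{\left(3 t \right)}}{13} - \frac{4 e^{- 2 t} \cos{\left(3 t \right)}}{13} is an antiderivative of f.
Check: d/dt[\frac{6 e^{- 2 t} \sin{\left(3 t \right)}}{13} - \frac{4 e^{- 2 t} \cos{\left(3 t \right)}}{13}] = 2 e^{- 2 t} \cos{\left(3 t \right)} = f(t).
F(1/2) = - \frac{4 \cos{\left(\frac{3}{2} \right)}}{13 e} + \frac{6 \sin{\left(\frac{3}{2} \right)}}{13 e}; F(-2) = - \frac{4 e^{4} \cos{\left(6 \right)}}{13} - \frac{6 e^{4} \sin{\left(6 \right)}}{13}.
Integral = F(1/2) - F(-2) = \frac{6 e^{4} \sin{\left(6 \right)}}{13} - \frac{4 \cos{\left(\frac{3}{2} \right)}}{13 e} + \frac{6 \sin{\left(\frac{3}{2} \right)}}{13 e} + \frac{4 e^{4} \cos{\left(6 \right)}}{13}.

Antiderivative: F(t) = \frac{6 e^{- 2 t} \sin{\left(3 t \right)}}{13} - \frac{4 e^{- 2 t} \cos{\left(3 t \right)}}{13}; value = \frac{6 e^{4} \sin{\left(6 \right)}}{13} - \frac{4 \cos{\left(\frac{3}{2} \right)}}{13 e} + \frac{6 \sin{\left(\frac{3}{2} \right)}}{13 e} + \frac{4 e^{4} \cos{\left(6 \right)}}{13}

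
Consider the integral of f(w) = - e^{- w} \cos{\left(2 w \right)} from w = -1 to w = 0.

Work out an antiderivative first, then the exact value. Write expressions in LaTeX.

Recover f(w) by differentiating a candidate F(w); any mismatch rules it out.
F(w) = - \frac{2 e^{- w} \sin{\left(2 w \right)}}{5} + \frac{e^{- w} \cos{\left(2 w \right)}}{5} is an antiderivative of f.
Check: d/dw[- \frac{2 e^{- w} \sin{\left(2 w \right)}}{5} + \frac{e^{- w} \cos{\left(2 w \right)}}{5}] = - e^{- w} \cos{\left(2 w \right)} = f(w).
F(0) = \frac{1}{5}; F(-1) = \frac{e \cos{\left(2 \right)}}{5} + \frac{2 e \sin{\left(2 \right)}}{5}.
Integral = F(0) - F(-1) = - \frac{2 e \sin{\left(2 \right)}}{5} + \frac{1}{5} - \frac{e \cos{\left(2 \right)}}{5}.

Antiderivative: F(w) = - \frac{2 e^{- w} \sin{\left(2 w \right)}}{5} + \frac{e^{- w} \cos{\left(2 w \right)}}{5}; value = - \frac{2 e \sin{\left(2 \right)}}{5} + \frac{1}{5} - \frac{e \cos{\left(2 \right)}}{5}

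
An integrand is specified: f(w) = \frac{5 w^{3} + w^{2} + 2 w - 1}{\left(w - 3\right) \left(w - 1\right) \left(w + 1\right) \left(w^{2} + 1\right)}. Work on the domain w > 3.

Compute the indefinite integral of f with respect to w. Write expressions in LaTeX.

F(w) = \frac{149 \log{\left(w - 3 \right)}}{80} - \frac{7 \log{\left(w - 1 \right)}}{8} - \frac{7 \log{\left(w + 1 \right)}}{16} - \frac{11 \log{\left(w^{2} + 1 \right)}}{40} - \frac{3 \operatorname{atan}{\left(w \right)}}{20} + C

Factor the denominator (\left(w - 3\right) \left(w - 1\right) \left(w + 1\right) \left(w^{2} + 1\right)) and decompose: f = - \frac{11 w + 3}{20 \left(w^{2} + 1\right)} - \frac{7}{16 \left(w + 1\right)} - \frac{7}{8 \left(w - 1\right)} + \frac{149}{80 \left(w - 3\right)}; each piece integrates to a log, atan, or power term.
Check: d/dw[\frac{149 \log{\left(w - 3 \right)}}{80} - \frac{7 \log{\left(w - 1 \right)}}{8} - \frac{7 \log{\left(w + 1 \right)}}{16} - \frac{11 \log{\left(w^{2} + 1 \right)}}{40} - \frac{3 \operatorname{atan}{\left(w \right)}}{20}] = \frac{5 w^{3} + w^{2} + 2 w - 1}{w^{5} - 3 w^{4} - w + 3}, which equals f(w).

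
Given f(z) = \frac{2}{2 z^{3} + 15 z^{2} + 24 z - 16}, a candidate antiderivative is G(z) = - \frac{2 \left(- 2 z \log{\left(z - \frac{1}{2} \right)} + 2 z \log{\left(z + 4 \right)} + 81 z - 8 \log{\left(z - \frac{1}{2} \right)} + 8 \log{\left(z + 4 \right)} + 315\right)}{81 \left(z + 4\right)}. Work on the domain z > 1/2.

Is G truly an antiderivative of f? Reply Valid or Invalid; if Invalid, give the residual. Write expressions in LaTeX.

d/dz[G] = \frac{2}{2 z^{3} + 15 z^{2} + 24 z - 16}
This equals f(z) exactly, so the claim holds.

Valid: G'(z) = f(z).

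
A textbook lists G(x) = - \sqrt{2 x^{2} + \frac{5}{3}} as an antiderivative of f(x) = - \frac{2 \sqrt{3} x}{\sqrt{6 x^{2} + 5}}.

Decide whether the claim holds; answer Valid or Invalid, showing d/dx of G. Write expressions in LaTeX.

Valid - the claim checks out under differentiation.

d/dx[G] = - \frac{2 \sqrt{3} x}{\sqrt{6 x^{2} + 5}}
This equals f(x) exactly, so the claim holds.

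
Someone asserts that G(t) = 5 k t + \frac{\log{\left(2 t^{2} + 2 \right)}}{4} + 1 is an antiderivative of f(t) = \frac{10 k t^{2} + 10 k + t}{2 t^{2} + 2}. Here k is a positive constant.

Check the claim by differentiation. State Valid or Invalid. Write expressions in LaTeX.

Valid - the claim checks out under differentiation.

d/dt[G] = \frac{10 k t^{2} + 10 k + t}{2 t^{2} + 2}
This equals f(t) exactly, so the claim holds.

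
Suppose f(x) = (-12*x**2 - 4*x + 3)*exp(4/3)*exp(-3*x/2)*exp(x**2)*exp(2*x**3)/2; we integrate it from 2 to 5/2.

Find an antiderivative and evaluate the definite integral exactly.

Antiderivative: F(x) = -exp(2*x**3 + x**2 - 3*x/2 + 4/3); value = -exp(421/12) + exp(55/3)

f matches the chain-rule pattern g'(h)*h' with inner function h(x) = 2*x**3 + x**2 - 3*x/2 + 4/3; substituting u = h(x) collapses the integral.
F(x) = -exp(2*x**3 + x**2 - 3*x/2 + 4/3) is an antiderivative of f.
Check: d/dx[-exp(2*x**3 + x**2 - 3*x/2 + 4/3)] = -6*x**2*exp(4/3)*exp(-3*x/2)*exp(x**2)*exp(2*x**3) - 2*x*exp(4/3)*exp(-3*x/2)*exp(x**2)*exp(2*x**3) + 3*exp(4/3)*exp(-3*x/2)*exp(x**2)*exp(2*x**3)/2, which equals f(x).
F(5/2) = -exp(421/12); F(2) = -exp(55/3).
Integral = F(5/2) - F(2) = -exp(421/12) + exp(55/3).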